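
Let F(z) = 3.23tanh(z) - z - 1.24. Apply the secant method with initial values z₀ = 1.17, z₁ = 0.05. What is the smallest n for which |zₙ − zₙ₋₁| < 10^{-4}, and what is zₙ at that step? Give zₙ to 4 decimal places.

n = 8, zₙ = 0.6886

F(1.17) = 0.252399, F(0.05) = -1.128634
z₂ = 0.050000 − (-1.128634)·(-1.120000)/(-1.381034) = 0.965308;  |Δ| = 0.915308
F(0.965308) = 0.206323
z₃ = 0.965308 − 0.206323·(0.915308)/(1.334958) = 0.823843;  |Δ| = 0.141465
F(0.823843) = 0.123371
z₄ = 0.823843 − 0.123371·(-0.141465)/(-0.082952) = 0.613449;  |Δ| = 0.210394
F(0.613449) = -0.088092
z₅ = 0.613449 − (-0.088092)·(-0.210394)/(-0.211463) = 0.701095;  |Δ| = 0.087647
F(0.701095) = 0.013257
z₆ = 0.701095 − 0.013257·(0.087647)/(0.101348) = 0.689631;  |Δ| = 0.011464
F(0.689631) = 0.001085
z₇ = 0.689631 − 0.001085·(-0.011464)/(-0.012172) = 0.688609;  |Δ| = 0.001022
F(0.688609) = -0.000016
z₈ = 0.688609 − (-0.000016)·(-0.001022)/(-0.001101) = 0.688624;  |Δ| = 0.000015
|z₈ − z₇| = 0.000015 < 10^{-4}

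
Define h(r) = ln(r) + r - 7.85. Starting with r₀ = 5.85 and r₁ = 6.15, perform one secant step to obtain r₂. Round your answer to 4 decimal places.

h(5.85) = -0.233558, h(6.15) = 0.116452
r₂ = 6.150000 − 0.116452·(6.150000 − 5.850000) / (0.116452 − (-0.233558)) = 6.150000 − (0.034936)/(0.350010) = 6.050187

6.0502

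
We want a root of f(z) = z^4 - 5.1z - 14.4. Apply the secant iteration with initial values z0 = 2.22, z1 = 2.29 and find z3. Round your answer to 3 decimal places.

2.256

f(2.22) = -1.43287, f(2.29) = 1.42158
z2 = 2.29000 − 1.42158·(2.29000 − 2.22000) / (1.42158 − (-1.43287)) = 2.29000 − (0.09951)/(2.85446) = 2.25514
f(2.25514) = -0.03738
z3 = 2.25514 − (-0.03738)·(2.25514 − 2.29000) / (-0.03738 − 1.42158) = 2.25514 − (0.00130)/(-1.45896) = 2.25603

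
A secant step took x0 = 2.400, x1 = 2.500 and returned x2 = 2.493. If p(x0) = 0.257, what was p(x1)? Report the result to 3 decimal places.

-0.019

The secant line through (2.400, 0.257) and (2.500, p(x1)) crosses zero at x2 = 2.493.
So (2.400, 0.257), (2.500, p(x1)), (2.493, 0) are collinear:
p(x1) = 0.257 · (2.500 − 2.493) / (2.400 − 2.493) = 0.257 · (0.00700)/(-0.09300) = -0.01934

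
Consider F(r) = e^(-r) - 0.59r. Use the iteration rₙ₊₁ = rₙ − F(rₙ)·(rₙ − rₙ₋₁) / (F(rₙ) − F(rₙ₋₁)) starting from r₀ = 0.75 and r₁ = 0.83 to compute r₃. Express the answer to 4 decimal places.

F(0.75) = 0.029867, F(0.83) = -0.053651
r₂ = 0.830000 − (-0.053651)·(0.830000 − 0.750000) / (-0.053651 − 0.029867) = 0.830000 − (-0.004292)/(-0.083517) = 0.778609
F(0.778609) = -0.000335
r₃ = 0.778609 − (-0.000335)·(0.778609 − 0.830000) / (-0.000335 − (-0.053651)) = 0.778609 − (0.000017)/(0.053316) = 0.778286

0.7783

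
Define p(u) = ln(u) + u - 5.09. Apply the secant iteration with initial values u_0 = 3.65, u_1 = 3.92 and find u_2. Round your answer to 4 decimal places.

p(3.65) = -0.145273, p(3.92) = 0.196092
u_2 = 3.920000 − 0.196092·(3.920000 − 3.650000) / (0.196092 − (-0.145273)) = 3.920000 − (0.052945)/(0.341364) = 3.764903

3.7649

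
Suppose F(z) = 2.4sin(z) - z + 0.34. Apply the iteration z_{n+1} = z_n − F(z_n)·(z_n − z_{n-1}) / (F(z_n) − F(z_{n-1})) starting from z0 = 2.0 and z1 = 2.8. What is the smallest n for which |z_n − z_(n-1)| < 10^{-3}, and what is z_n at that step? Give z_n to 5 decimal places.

n = 5, z_n = 2.23289

F(2.0) = 0.5223138, F(2.8) = -1.6560284
z2 = 2.8000000 − (-1.6560284)·(0.8000000)/(-2.1783423) = 2.1918207;  |Δ| = 0.6081793
F(2.1918207) = 0.1000582
z3 = 2.1918207 − 0.1000582·(-0.6081793)/(1.7560866) = 2.2264735;  |Δ| = 0.0346528
F(2.2264735) = 0.0158512
z4 = 2.2264735 − 0.0158512·(0.0346528)/(-0.0842070) = 2.2329965;  |Δ| = 0.0065231
F(2.2329965) = -0.0002573
z5 = 2.2329965 − (-0.0002573)·(0.0065231)/(-0.0161085) = 2.2328923;  |Δ| = 0.0001042
|z5 − z4| = 0.0001042 < 10^{-3}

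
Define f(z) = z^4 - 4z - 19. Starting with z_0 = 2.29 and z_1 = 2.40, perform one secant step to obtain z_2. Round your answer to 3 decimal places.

f(2.29) = -0.65942, f(2.40) = 4.57760
z_2 = 2.40000 − 4.57760·(2.40000 − 2.29000) / (4.57760 − (-0.65942)) = 2.40000 − (0.50354)/(5.23702) = 2.30385

2.304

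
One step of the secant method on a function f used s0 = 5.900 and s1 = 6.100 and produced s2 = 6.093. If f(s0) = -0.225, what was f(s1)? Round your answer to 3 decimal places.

0.008

The secant line through (5.900, -0.225) and (6.100, f(s1)) crosses zero at s2 = 6.093.
So (5.900, -0.225), (6.100, f(s1)), (6.093, 0) are collinear:
f(s1) = -0.225 · (6.100 − 6.093) / (5.900 − 6.093) = -0.225 · (0.00700)/(-0.19300) = 0.00816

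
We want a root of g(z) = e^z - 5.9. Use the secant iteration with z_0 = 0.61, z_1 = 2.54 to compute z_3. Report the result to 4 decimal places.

1.6192

g(0.61) = -4.059569, g(2.54) = 6.779671
z_2 = 2.540000 − 6.779671·(2.540000 − 0.610000) / (6.779671 − (-4.059569)) = 2.540000 − (13.084765)/(10.839240) = 1.332834
g(1.332834) = -2.108227
z_3 = 1.332834 − (-2.108227)·(1.332834 − 2.540000) / (-2.108227 − 6.779671) = 1.332834 − (2.544981)/(-8.887898) = 1.619176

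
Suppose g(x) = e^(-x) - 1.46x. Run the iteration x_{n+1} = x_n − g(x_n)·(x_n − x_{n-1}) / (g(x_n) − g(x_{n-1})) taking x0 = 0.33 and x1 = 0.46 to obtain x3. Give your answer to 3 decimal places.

0.441

g(0.33) = 0.23712, g(0.46) = -0.04032
x2 = 0.46000 − (-0.04032)·(0.46000 − 0.33000) / (-0.04032 − 0.23712) = 0.46000 − (-0.00524)/(-0.27744) = 0.44111
g(0.44111) = -0.00070
x3 = 0.44111 − (-0.00070)·(0.44111 − 0.46000) / (-0.00070 − (-0.04032)) = 0.44111 − (0.00001)/(0.03962) = 0.44078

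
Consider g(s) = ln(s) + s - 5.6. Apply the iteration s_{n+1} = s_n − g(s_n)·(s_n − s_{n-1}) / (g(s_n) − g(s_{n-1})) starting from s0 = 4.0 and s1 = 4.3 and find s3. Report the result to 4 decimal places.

4.1717

g(4.0) = -0.213706, g(4.3) = 0.158615
s2 = 4.300000 − 0.158615·(4.300000 − 4.000000) / (0.158615 − (-0.213706)) = 4.300000 − (0.047585)/(0.372321) = 4.172195
g(4.172195) = 0.000637
s3 = 4.172195 − 0.000637·(4.172195 − 4.300000) / (0.000637 − 0.158615) = 4.172195 − (-0.000081)/(-0.157978) = 4.171679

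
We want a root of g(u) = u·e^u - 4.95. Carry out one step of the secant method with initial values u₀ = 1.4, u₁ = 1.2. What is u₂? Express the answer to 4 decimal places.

1.3141

g(1.4) = 0.727280, g(1.2) = -0.965860
u₂ = 1.200000 − (-0.965860)·(1.200000 − 1.400000) / (-0.965860 − 0.727280) = 1.200000 − (0.193172)/(-1.693140) = 1.314091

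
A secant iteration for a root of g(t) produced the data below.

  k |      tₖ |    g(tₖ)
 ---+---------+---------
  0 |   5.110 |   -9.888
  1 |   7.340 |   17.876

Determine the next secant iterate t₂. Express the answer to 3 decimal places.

t₂ = 7.340 − 17.876·(7.340 − 5.110) / (17.876 − (-9.888))
   = 7.340 − (39.86348)/(27.76400) = 5.90420

5.904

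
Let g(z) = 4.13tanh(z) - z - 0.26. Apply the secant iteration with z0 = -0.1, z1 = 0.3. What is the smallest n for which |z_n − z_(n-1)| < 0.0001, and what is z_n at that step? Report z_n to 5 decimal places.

g(-0.1) = -0.5716288, g(0.3) = 0.6431211
z2 = 0.3000000 − 0.6431211·(0.4000000)/(1.2147499) = 0.0882293;  |Δ| = 0.2117707
g(0.0882293) = 0.0152151
z3 = 0.0882293 − 0.0152151·(-0.2117707)/(-0.6279060) = 0.0830978;  |Δ| = 0.0051315
g(0.0830978) = -0.0006918
z4 = 0.0830978 − (-0.0006918)·(-0.0051315)/(-0.0159069) = 0.0833209;  |Δ| = 0.0002232
g(0.0833209) = 0.0000004
z5 = 0.0833209 − 0.0000004·(0.0002232)/(0.0006921) = 0.0833208;  |Δ| = 0.0000001
|z5 − z4| = 0.0000001 < 0.0001

n = 5, z_n = 0.08332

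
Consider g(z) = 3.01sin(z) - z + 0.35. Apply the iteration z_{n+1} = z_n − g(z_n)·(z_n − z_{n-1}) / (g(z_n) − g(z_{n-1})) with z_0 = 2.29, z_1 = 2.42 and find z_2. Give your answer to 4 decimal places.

2.3939

g(2.29) = 0.324515, g(2.42) = -0.081651
z_2 = 2.420000 − (-0.081651)·(2.420000 − 2.290000) / (-0.081651 − 0.324515) = 2.420000 − (-0.010615)/(-0.406166) = 2.393866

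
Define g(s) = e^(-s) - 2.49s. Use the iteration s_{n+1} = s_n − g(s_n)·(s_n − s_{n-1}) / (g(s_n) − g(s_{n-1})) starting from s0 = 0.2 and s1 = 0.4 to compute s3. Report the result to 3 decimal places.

0.298

g(0.2) = 0.32073, g(0.4) = -0.32568
s2 = 0.40000 − (-0.32568)·(0.40000 − 0.20000) / (-0.32568 − 0.32073) = 0.40000 − (-0.06514)/(-0.64641) = 0.29923
g(0.29923) = -0.00371
s3 = 0.29923 − (-0.00371)·(0.29923 − 0.40000) / (-0.00371 − (-0.32568)) = 0.29923 − (0.00037)/(0.32197) = 0.29807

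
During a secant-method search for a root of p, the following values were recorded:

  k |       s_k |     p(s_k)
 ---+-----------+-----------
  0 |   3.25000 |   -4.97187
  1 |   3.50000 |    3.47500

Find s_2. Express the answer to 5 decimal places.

3.39715

s_2 = 3.50000 − 3.47500·(3.50000 − 3.25000) / (3.47500 − (-4.97187))
   = 3.50000 − (0.8687500)/(8.4468700) = 3.3971513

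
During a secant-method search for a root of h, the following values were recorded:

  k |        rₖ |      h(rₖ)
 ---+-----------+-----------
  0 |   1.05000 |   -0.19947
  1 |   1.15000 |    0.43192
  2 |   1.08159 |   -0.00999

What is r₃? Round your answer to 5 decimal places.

1.08314

r₃ = 1.08159 − (-0.00999)·(1.08159 − 1.15000) / (-0.00999 − 0.43192)
   = 1.08159 − (0.0006834)/(-0.4419100) = 1.0831365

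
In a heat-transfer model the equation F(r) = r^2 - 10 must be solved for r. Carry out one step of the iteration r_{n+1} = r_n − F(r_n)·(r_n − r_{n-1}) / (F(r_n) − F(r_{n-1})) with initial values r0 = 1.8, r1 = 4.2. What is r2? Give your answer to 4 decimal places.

F(1.8) = -6.760000, F(4.2) = 7.640000
r2 = 4.200000 − 7.640000·(4.200000 − 1.800000) / (7.640000 − (-6.760000)) = 4.200000 − (18.336000)/(14.400000) = 2.926667

2.9267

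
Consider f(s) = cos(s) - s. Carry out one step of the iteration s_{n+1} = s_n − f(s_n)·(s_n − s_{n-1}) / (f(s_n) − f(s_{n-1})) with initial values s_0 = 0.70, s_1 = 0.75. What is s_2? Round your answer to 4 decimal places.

f(0.70) = 0.064842, f(0.75) = -0.018311
s_2 = 0.750000 − (-0.018311)·(0.750000 − 0.700000) / (-0.018311 − 0.064842) = 0.750000 − (-0.000916)/(-0.083153) = 0.738990

0.7390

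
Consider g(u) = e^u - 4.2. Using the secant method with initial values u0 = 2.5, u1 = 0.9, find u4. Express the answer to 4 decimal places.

1.4254

g(2.5) = 7.982494, g(0.9) = -1.740397
u2 = 0.900000 − (-1.740397)·(0.900000 − 2.500000) / (-1.740397 − 7.982494) = 0.900000 − (2.784635)/(-9.722891) = 1.186400
g(1.186400) = -0.924731
u3 = 1.186400 − (-0.924731)·(1.186400 − 0.900000) / (-0.924731 − (-1.740397)) = 1.186400 − (-0.264843)/(0.815666) = 1.511095
g(1.511095) = 0.331692
u4 = 1.511095 − 0.331692·(1.511095 − 1.186400) / (0.331692 − (-0.924731)) = 1.511095 − (0.107699)/(1.256424) = 1.425377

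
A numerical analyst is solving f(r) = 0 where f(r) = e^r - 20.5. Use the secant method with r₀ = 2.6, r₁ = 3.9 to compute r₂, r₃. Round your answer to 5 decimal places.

f(2.6) = -7.0362620, f(3.9) = 28.9024491
r₂ = 3.9000000 − 28.9024491·(3.9000000 − 2.6000000) / (28.9024491 − (-7.0362620)) = 3.9000000 − (37.5731838)/(35.9387111) = 2.8545206
f(2.8545206) = -3.1338909
r₃ = 2.8545206 − (-3.1338909)·(2.8545206 − 3.9000000) / (-3.1338909 − 28.9024491) = 2.8545206 − (3.2764186)/(-32.0363401) = 2.9567925

2.85452, 2.95679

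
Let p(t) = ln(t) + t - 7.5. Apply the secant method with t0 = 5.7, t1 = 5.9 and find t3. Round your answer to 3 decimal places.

p(5.7) = -0.05953, p(5.9) = 0.17495
t2 = 5.90000 − 0.17495·(5.90000 − 5.70000) / (0.17495 − (-0.05953)) = 5.90000 − (0.03499)/(0.23449) = 5.75078
p(5.75078) = 0.00011
t3 = 5.75078 − 0.00011·(5.75078 − 5.90000) / (0.00011 − 0.17495) = 5.75078 − (-0.00002)/(-0.17484) = 5.75068

5.751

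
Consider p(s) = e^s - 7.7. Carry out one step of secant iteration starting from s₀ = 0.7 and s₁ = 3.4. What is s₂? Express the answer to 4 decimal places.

1.2493

p(0.7) = -5.686247, p(3.4) = 22.264100
s₂ = 3.400000 − 22.264100·(3.400000 − 0.700000) / (22.264100 − (-5.686247)) = 3.400000 − (60.113070)/(27.950347) = 1.249291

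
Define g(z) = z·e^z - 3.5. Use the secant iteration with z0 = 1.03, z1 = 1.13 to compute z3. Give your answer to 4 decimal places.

g(1.03) = -0.614902, g(1.13) = -0.001908
z2 = 1.130000 − (-0.001908)·(1.130000 − 1.030000) / (-0.001908 − (-0.614902)) = 1.130000 − (-0.000191)/(0.612994) = 1.130311
g(1.130311) = 0.000145
z3 = 1.130311 − 0.000145·(1.130311 − 1.130000) / (0.000145 − (-0.001908)) = 1.130311 − (0.000000)/(0.002053) = 1.130289

1.1303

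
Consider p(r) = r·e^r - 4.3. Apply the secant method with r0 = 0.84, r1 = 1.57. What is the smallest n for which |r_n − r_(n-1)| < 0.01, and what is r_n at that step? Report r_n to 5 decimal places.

n = 5, r_n = 1.24192

p(0.84) = -2.3542517, p(1.57) = 3.2464377
r2 = 1.5700000 − 3.2464377·(0.7300000)/(5.6006894) = 1.1468558;  |Δ| = 0.4231442
p(1.1468558) = -0.6893788
r3 = 1.1468558 − (-0.6893788)·(-0.4231442)/(-3.9358165) = 1.2209717;  |Δ| = 0.0741159
p(1.2209717) = -0.1603192
r4 = 1.2209717 − (-0.1603192)·(0.0741159)/(0.5290596) = 1.2434308;  |Δ| = 0.0224591
p(1.2434308) = 0.0115829
r5 = 1.2434308 − 0.0115829·(0.0224591)/(0.1719022) = 1.2419175;  |Δ| = 0.0015133
|r5 − r4| = 0.0015133 < 0.01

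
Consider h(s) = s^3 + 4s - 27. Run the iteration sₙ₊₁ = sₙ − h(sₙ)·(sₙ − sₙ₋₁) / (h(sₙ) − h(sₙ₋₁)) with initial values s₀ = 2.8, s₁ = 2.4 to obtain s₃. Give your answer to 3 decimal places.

h(2.8) = 6.15200, h(2.4) = -3.57600
s₂ = 2.40000 − (-3.57600)·(2.40000 − 2.80000) / (-3.57600 − 6.15200) = 2.40000 − (1.43040)/(-9.72800) = 2.54704
h(2.54704) = -0.28815
s₃ = 2.54704 − (-0.28815)·(2.54704 − 2.40000) / (-0.28815 − (-3.57600)) = 2.54704 − (-0.04237)/(3.28785) = 2.55993

2.560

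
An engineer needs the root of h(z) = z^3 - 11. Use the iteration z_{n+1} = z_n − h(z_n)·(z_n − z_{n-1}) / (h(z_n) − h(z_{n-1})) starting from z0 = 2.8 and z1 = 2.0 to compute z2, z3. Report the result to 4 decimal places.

2.1720, 2.2297

h(2.8) = 10.952000, h(2.0) = -3.000000
z2 = 2.000000 − (-3.000000)·(2.000000 − 2.800000) / (-3.000000 − 10.952000) = 2.000000 − (2.400000)/(-13.952000) = 2.172018
h(2.172018) = -0.753148
z3 = 2.172018 − (-0.753148)·(2.172018 − 2.000000) / (-0.753148 − (-3.000000)) = 2.172018 − (-0.129555)/(2.246852) = 2.229679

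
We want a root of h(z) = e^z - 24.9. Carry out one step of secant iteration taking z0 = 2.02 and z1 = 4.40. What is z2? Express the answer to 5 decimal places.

h(2.02) = -17.3616751, h(4.40) = 56.5508687
z2 = 4.4000000 − 56.5508687·(4.4000000 − 2.0200000) / (56.5508687 − (-17.3616751)) = 4.4000000 − (134.5910674)/(73.9125437) = 2.5790497

2.57905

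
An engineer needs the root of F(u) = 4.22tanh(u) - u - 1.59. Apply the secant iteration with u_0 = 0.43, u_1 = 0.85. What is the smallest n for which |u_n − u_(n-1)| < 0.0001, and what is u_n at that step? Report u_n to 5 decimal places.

n = 6, u_n = 0.56298

F(0.43) = -0.3095441, F(0.85) = 0.4763132
u_2 = 0.8500000 − 0.4763132·(0.4200000)/(0.7858572) = 0.5954353;  |Δ| = 0.2545647
F(0.5954353) = 0.0671731
u_3 = 0.5954353 − 0.0671731·(-0.2545647)/(-0.4091401) = 0.5536405;  |Δ| = 0.0417947
F(0.5536405) = -0.0199519
u_4 = 0.5536405 − (-0.0199519)·(-0.0417947)/(-0.0871250) = 0.5632117;  |Δ| = 0.0095711
F(0.5632117) = 0.0004927
u_5 = 0.5632117 − 0.0004927·(0.0095711)/(0.0204446) = 0.5629810;  |Δ| = 0.0002306
F(0.5629810) = 0.0000034
u_6 = 0.5629810 − 0.0000034·(-0.0002306)/(-0.0004892) = 0.5629794;  |Δ| = 0.0000016
|u_6 − u_5| = 0.0000016 < 0.0001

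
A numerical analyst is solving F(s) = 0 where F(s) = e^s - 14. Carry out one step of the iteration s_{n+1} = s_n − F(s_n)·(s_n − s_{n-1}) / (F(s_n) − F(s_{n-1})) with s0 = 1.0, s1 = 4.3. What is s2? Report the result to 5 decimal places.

F(1.0) = -11.2817182, F(4.3) = 59.6997937
s2 = 4.3000000 − 59.6997937·(4.3000000 − 1.0000000) / (59.6997937 − (-11.2817182)) = 4.3000000 − (197.0093192)/(70.9815119) = 1.5244981

1.52450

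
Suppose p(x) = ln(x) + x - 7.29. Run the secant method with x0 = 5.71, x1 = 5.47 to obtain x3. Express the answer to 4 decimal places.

p(5.71) = 0.162219, p(5.47) = -0.120721
x2 = 5.470000 − (-0.120721)·(5.470000 − 5.710000) / (-0.120721 − 0.162219) = 5.470000 − (0.028973)/(-0.282940) = 5.572400
p(5.572400) = 0.000226
x3 = 5.572400 − 0.000226·(5.572400 − 5.470000) / (0.000226 − (-0.120721)) = 5.572400 − (0.000023)/(0.120947) = 5.572209

5.5722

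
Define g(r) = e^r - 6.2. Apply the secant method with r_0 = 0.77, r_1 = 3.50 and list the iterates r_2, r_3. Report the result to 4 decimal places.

1.1263, 1.3726

g(0.77) = -4.040234, g(3.50) = 26.915452
r_2 = 3.500000 − 26.915452·(3.500000 − 0.770000) / (26.915452 − (-4.040234)) = 3.500000 − (73.479184)/(30.955686) = 1.126311
g(1.126311) = -3.115744
r_3 = 1.126311 − (-3.115744)·(1.126311 − 3.500000) / (-3.115744 − 26.915452) = 1.126311 − (7.395808)/(-30.031196) = 1.372581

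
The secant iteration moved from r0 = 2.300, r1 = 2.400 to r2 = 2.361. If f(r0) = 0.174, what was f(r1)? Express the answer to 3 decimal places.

-0.111

The secant line through (2.300, 0.174) and (2.400, f(r1)) crosses zero at r2 = 2.361.
So (2.300, 0.174), (2.400, f(r1)), (2.361, 0) are collinear:
f(r1) = 0.174 · (2.400 − 2.361) / (2.300 − 2.361) = 0.174 · (0.03900)/(-0.06100) = -0.11125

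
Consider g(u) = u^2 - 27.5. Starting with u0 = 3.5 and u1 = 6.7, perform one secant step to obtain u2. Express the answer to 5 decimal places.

g(3.5) = -15.2500000, g(6.7) = 17.3900000
u2 = 6.7000000 − 17.3900000·(6.7000000 − 3.5000000) / (17.3900000 − (-15.2500000)) = 6.7000000 − (55.6480000)/(32.6400000) = 4.9950980

4.99510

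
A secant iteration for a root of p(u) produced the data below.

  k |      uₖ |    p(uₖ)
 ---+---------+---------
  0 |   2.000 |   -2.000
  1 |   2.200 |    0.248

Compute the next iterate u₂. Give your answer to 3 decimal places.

2.178

u₂ = 2.200 − 0.248·(2.200 − 2.000) / (0.248 − (-2.000))
   = 2.200 − (0.04960)/(2.24800) = 2.17794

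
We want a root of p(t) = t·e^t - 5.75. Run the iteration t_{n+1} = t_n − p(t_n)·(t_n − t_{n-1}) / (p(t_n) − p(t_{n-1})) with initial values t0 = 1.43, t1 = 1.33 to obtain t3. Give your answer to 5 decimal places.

1.40750

p(1.43) = 0.2255398, p(1.33) = -0.7212123
t2 = 1.3300000 − (-0.7212123)·(1.3300000 − 1.4300000) / (-0.7212123 − 0.2255398) = 1.3300000 − (0.0721212)/(-0.9467521) = 1.4061775
p(1.4061775) = -0.0123337
t3 = 1.4061775 − (-0.0123337)·(1.4061775 − 1.3300000) / (-0.0123337 − (-0.7212123)) = 1.4061775 − (-0.0009395)/(0.7088786) = 1.4075029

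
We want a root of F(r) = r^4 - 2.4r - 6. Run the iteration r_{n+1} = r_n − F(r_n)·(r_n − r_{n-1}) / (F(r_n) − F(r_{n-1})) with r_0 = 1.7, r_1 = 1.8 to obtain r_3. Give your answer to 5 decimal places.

F(1.7) = -1.7279000, F(1.8) = 0.1776000
r_2 = 1.8000000 − 0.1776000·(1.8000000 − 1.7000000) / (0.1776000 − (-1.7279000)) = 1.8000000 − (0.0177600)/(1.9055000) = 1.7906796
F(1.7906796) = -0.0157742
r_3 = 1.7906796 − (-0.0157742)·(1.7906796 − 1.8000000) / (-0.0157742 − 0.1776000) = 1.7906796 − (0.0001470)/(-0.1933742) = 1.7914399

1.79144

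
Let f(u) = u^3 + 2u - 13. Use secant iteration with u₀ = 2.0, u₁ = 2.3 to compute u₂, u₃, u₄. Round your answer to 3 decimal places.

f(2.0) = -1.00000, f(2.3) = 3.76700
u₂ = 2.30000 − 3.76700·(2.30000 − 2.00000) / (3.76700 − (-1.00000)) = 2.30000 − (1.13010)/(4.76700) = 2.06293
f(2.06293) = -0.09493
u₃ = 2.06293 − (-0.09493)·(2.06293 − 2.30000) / (-0.09493 − 3.76700) = 2.06293 − (0.02250)/(-3.86193) = 2.06876
f(2.06876) = -0.00867
u₄ = 2.06876 − (-0.00867)·(2.06876 − 2.06293) / (-0.00867 − (-0.09493)) = 2.06876 − (-0.00005)/(0.08626) = 2.06935

2.063, 2.069, 2.069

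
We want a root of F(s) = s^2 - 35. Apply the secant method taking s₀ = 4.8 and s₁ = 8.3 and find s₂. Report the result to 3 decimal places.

F(4.8) = -11.96000, F(8.3) = 33.89000
s₂ = 8.30000 − 33.89000·(8.30000 − 4.80000) / (33.89000 − (-11.96000)) = 8.30000 − (118.61500)/(45.85000) = 5.71298

5.713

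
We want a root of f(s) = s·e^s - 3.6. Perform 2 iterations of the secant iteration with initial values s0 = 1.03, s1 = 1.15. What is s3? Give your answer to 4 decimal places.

1.1453

f(1.03) = -0.714902, f(1.15) = 0.031922
s2 = 1.150000 − 0.031922·(1.150000 − 1.030000) / (0.031922 − (-0.714902)) = 1.150000 − (0.003831)/(0.746824) = 1.144871
f(1.144871) = -0.002776
s3 = 1.144871 − (-0.002776)·(1.144871 − 1.150000) / (-0.002776 − 0.031922) = 1.144871 − (0.000014)/(-0.034697) = 1.145281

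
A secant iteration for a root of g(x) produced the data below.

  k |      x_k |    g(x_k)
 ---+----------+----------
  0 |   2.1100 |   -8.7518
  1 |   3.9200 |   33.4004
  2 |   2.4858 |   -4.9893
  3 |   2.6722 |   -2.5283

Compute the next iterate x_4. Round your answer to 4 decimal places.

x_4 = 2.6722 − (-2.5283)·(2.6722 − 2.4858) / (-2.5283 − (-4.9893))
   = 2.6722 − (-0.471275)/(2.461000) = 2.863697

2.8637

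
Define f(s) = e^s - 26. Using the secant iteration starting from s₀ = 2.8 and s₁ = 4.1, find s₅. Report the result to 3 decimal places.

3.258

f(2.8) = -9.55535, f(4.1) = 34.34029
s₂ = 4.10000 − 34.34029·(4.10000 − 2.80000) / (34.34029 − (-9.55535)) = 4.10000 − (44.64237)/(43.89564) = 3.08299
f(3.08299) = -4.17648
s₃ = 3.08299 − (-4.17648)·(3.08299 − 4.10000) / (-4.17648 − 34.34029) = 3.08299 − (4.24752)/(-38.51676) = 3.19327
f(3.19327) = -1.63212
s₄ = 3.19327 − (-1.63212)·(3.19327 − 3.08299) / (-1.63212 − (-4.17648)) = 3.19327 − (-0.17999)/(2.54435) = 3.26401
f(3.26401) = 0.15408
s₅ = 3.26401 − 0.15408·(3.26401 − 3.19327) / (0.15408 − (-1.63212)) = 3.26401 − (0.01090)/(1.78620) = 3.25790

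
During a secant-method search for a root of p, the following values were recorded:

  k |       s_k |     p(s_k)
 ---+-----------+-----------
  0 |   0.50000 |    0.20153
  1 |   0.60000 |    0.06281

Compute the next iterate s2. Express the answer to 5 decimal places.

0.64528

s2 = 0.60000 − 0.06281·(0.60000 − 0.50000) / (0.06281 − 0.20153)
   = 0.60000 − (0.0062810)/(-0.1387200) = 0.6452783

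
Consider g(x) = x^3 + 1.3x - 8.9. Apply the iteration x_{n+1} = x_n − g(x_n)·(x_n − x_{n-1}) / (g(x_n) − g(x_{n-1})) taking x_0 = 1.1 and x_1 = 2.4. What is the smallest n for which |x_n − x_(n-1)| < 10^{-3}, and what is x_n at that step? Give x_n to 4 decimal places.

g(1.1) = -6.139000, g(2.4) = 8.044000
x_2 = 2.400000 − 8.044000·(1.300000)/(14.183000) = 1.662695;  |Δ| = 0.737305
g(1.662695) = -2.141887
x_3 = 1.662695 − (-2.141887)·(-0.737305)/(-10.185887) = 1.817735;  |Δ| = 0.155040
g(1.817735) = -0.530853
x_4 = 1.817735 − (-0.530853)·(0.155040)/(1.611034) = 1.868823;  |Δ| = 0.051088
g(1.868823) = 0.056331
x_5 = 1.868823 − 0.056331·(0.051088)/(0.587184) = 1.863922;  |Δ| = 0.004901
g(1.863922) = -0.001256
x_6 = 1.863922 − (-0.001256)·(-0.004901)/(-0.057587) = 1.864029;  |Δ| = 0.000107
|x_6 − x_5| = 0.000107 < 10^{-3}

n = 6, x_n = 1.8640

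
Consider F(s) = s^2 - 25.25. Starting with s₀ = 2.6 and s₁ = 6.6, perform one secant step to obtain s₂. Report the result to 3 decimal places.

4.610

F(2.6) = -18.49000, F(6.6) = 18.31000
s₂ = 6.60000 − 18.31000·(6.60000 − 2.60000) / (18.31000 − (-18.49000)) = 6.60000 − (73.24000)/(36.80000) = 4.60978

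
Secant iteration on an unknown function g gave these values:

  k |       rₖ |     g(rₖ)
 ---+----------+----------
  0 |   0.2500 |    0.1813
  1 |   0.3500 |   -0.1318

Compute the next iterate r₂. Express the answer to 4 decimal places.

r₂ = 0.3500 − (-0.1318)·(0.3500 − 0.2500) / (-0.1318 − 0.1813)
   = 0.3500 − (-0.013180)/(-0.313100) = 0.307905

0.3079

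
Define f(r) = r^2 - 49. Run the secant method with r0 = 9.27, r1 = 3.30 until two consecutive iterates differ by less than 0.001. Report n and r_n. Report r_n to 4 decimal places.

f(9.27) = 36.932900, f(3.30) = -38.110000
r2 = 3.300000 − (-38.110000)·(-5.970000)/(-75.042900) = 6.331822;  |Δ| = 3.031822
f(6.331822) = -8.908033
r3 = 6.331822 − (-8.908033)·(3.031822)/(29.201967) = 7.256676;  |Δ| = 0.924854
f(7.256676) = 3.659349
r4 = 7.256676 − 3.659349·(0.924854)/(12.567382) = 6.987379;  |Δ| = 0.269298
f(6.987379) = -0.176540
r5 = 6.987379 − (-0.176540)·(-0.269298)/(-3.835889) = 6.999773;  |Δ| = 0.012394
f(6.999773) = -0.003184
r6 = 6.999773 − (-0.003184)·(0.012394)/(0.173356) = 7.000000;  |Δ| = 0.000228
|r6 − r5| = 0.000228 < 0.001

n = 6, r_n = 7.0000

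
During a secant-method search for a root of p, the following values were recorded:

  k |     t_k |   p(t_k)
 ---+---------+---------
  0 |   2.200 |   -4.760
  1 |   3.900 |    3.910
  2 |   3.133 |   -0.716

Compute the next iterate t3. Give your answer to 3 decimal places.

t3 = 3.133 − (-0.716)·(3.133 − 3.900) / (-0.716 − 3.910)
   = 3.133 − (0.54917)/(-4.62600) = 3.25171

3.252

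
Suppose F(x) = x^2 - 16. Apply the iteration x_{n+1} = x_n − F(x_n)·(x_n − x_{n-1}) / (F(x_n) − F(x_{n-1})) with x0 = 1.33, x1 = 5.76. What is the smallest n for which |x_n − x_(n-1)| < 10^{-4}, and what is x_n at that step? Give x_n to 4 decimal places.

n = 7, x_n = 4.0000

F(1.33) = -14.231100, F(5.76) = 17.177600
x2 = 5.760000 − 17.177600·(4.430000)/(31.408700) = 3.337207;  |Δ| = 2.422793
F(3.337207) = -4.863047
x3 = 3.337207 − (-4.863047)·(-2.422793)/(-22.040647) = 3.871772;  |Δ| = 0.534565
F(3.871772) = -1.009380
x4 = 3.871772 − (-1.009380)·(0.534565)/(3.853667) = 4.011789;  |Δ| = 0.140017
F(4.011789) = 0.094453
x5 = 4.011789 − 0.094453·(0.140017)/(1.103833) = 3.999808;  |Δ| = 0.011981
F(3.999808) = -0.001534
x6 = 3.999808 − (-0.001534)·(-0.011981)/(-0.095987) = 4.000000;  |Δ| = 0.000191
F(4.000000) = -0.000002
x7 = 4.000000 − (-0.000002)·(0.000191)/(0.001532) = 4.000000;  |Δ| = 0.000000
|x7 − x6| = 0.000000 < 10^{-4}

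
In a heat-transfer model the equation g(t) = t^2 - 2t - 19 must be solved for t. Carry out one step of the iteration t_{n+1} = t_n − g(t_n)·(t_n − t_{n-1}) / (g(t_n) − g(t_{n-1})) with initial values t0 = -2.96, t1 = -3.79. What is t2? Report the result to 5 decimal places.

-3.45353

g(-2.96) = -4.3184000, g(-3.79) = 2.9441000
t2 = -3.7900000 − 2.9441000·(-3.7900000 − (-2.9600000)) / (2.9441000 − (-4.3184000)) = -3.7900000 − (-2.4436030)/(7.2625000) = -3.4535314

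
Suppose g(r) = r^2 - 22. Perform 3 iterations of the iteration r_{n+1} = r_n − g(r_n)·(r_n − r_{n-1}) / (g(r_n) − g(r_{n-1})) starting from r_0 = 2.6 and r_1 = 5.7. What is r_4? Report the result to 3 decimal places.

4.691

g(2.6) = -15.24000, g(5.7) = 10.49000
r_2 = 5.70000 − 10.49000·(5.70000 − 2.60000) / (10.49000 − (-15.24000)) = 5.70000 − (32.51900)/(25.73000) = 4.43614
g(4.43614) = -2.32062
r_3 = 4.43614 − (-2.32062)·(4.43614 − 5.70000) / (-2.32062 − 10.49000) = 4.43614 − (2.93293)/(-12.81062) = 4.66509
g(4.66509) = -0.23694
r_4 = 4.66509 − (-0.23694)·(4.66509 − 4.43614) / (-0.23694 − (-2.32062)) = 4.66509 − (-0.05425)/(2.08368) = 4.69112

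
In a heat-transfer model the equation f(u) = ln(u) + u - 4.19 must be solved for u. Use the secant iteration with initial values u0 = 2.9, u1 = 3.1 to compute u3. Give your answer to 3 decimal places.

3.069

f(2.9) = -0.22529, f(3.1) = 0.04140
u2 = 3.10000 − 0.04140·(3.10000 − 2.90000) / (0.04140 − (-0.22529)) = 3.10000 − (0.00828)/(0.26669) = 3.06895
f(3.06895) = 0.00029
u3 = 3.06895 − 0.00029·(3.06895 − 3.10000) / (0.00029 − 0.04140) = 3.06895 − (-0.00001)/(-0.04111) = 3.06873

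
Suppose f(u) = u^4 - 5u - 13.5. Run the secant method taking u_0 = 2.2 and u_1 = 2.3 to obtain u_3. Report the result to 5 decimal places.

f(2.2) = -1.0744000, f(2.3) = 2.9841000
u_2 = 2.3000000 − 2.9841000·(2.3000000 − 2.2000000) / (2.9841000 − (-1.0744000)) = 2.3000000 − (0.2984100)/(4.0585000) = 2.2264728
f(2.2264728) = -0.0587179
u_3 = 2.2264728 − (-0.0587179)·(2.2264728 − 2.3000000) / (-0.0587179 − 2.9841000) = 2.2264728 − (0.0043174)/(-3.0428179) = 2.2278917

2.22789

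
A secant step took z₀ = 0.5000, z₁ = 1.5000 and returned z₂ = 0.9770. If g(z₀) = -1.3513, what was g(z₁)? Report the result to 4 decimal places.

The secant line through (0.5000, -1.3513) and (1.5000, g(z₁)) crosses zero at z₂ = 0.9770.
So (0.5000, -1.3513), (1.5000, g(z₁)), (0.9770, 0) are collinear:
g(z₁) = -1.3513 · (1.5000 − 0.9770) / (0.5000 − 0.9770) = -1.3513 · (0.523000)/(-0.477000) = 1.481614

1.4816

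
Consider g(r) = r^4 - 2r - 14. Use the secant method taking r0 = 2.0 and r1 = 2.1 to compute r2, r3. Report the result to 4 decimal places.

g(2.0) = -2.000000, g(2.1) = 1.248100
r2 = 2.100000 − 1.248100·(2.100000 − 2.000000) / (1.248100 − (-2.000000)) = 2.100000 − (0.124810)/(3.248100) = 2.061574
g(2.061574) = -0.059890
r3 = 2.061574 − (-0.059890)·(2.061574 − 2.100000) / (-0.059890 − 1.248100) = 2.061574 − (0.002301)/(-1.307990) = 2.063334

2.0616, 2.0633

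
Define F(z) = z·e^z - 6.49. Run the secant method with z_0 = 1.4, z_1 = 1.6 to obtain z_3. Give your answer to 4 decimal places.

1.4784

F(1.4) = -0.812720, F(1.6) = 1.434852
z_2 = 1.600000 − 1.434852·(1.600000 − 1.400000) / (1.434852 − (-0.812720)) = 1.600000 − (0.286970)/(2.247572) = 1.472320
F(1.472320) = -0.071663
z_3 = 1.472320 − (-0.071663)·(1.472320 − 1.600000) / (-0.071663 − 1.434852) = 1.472320 − (0.009150)/(-1.506515) = 1.478393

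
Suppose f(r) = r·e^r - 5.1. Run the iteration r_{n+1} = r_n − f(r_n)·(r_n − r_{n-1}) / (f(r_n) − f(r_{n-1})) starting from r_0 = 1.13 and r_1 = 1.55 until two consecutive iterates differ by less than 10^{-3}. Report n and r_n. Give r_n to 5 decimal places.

f(1.13) = -1.6019082, f(1.55) = 2.2027788
r_2 = 1.5500000 − 2.2027788·(0.4200000)/(3.8046869) = 1.3068349;  |Δ| = 0.2431651
f(1.3068349) = -0.2719483
r_3 = 1.3068349 − (-0.2719483)·(-0.2431651)/(-2.4747271) = 1.3335564;  |Δ| = 0.0267215
f(1.3335564) = -0.0398016
r_4 = 1.3335564 − (-0.0398016)·(0.0267215)/(0.2321468) = 1.3381378;  |Δ| = 0.0045814
f(1.3381378) = 0.0008984
r_5 = 1.3381378 − 0.0008984·(0.0045814)/(0.0406999) = 1.3380366;  |Δ| = 0.0001011
|r_5 − r_4| = 0.0001011 < 10^{-3}

n = 5, r_n = 1.33804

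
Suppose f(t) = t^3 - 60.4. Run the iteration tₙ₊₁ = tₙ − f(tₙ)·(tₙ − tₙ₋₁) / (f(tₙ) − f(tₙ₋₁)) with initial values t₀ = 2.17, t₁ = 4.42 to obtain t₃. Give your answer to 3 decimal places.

3.891

f(2.17) = -50.18169, f(4.42) = 25.95089
t₂ = 4.42000 − 25.95089·(4.42000 − 2.17000) / (25.95089 − (-50.18169)) = 4.42000 − (58.38950)/(76.13258) = 3.65305
f(3.65305) = -11.65067
t₃ = 3.65305 − (-11.65067)·(3.65305 − 4.42000) / (-11.65067 − 25.95089) = 3.65305 − (8.93542)/(-37.60156) = 3.89069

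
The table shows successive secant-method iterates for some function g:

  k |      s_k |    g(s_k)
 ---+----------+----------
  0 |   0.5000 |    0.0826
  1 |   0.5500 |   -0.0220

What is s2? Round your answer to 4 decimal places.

0.5395

s2 = 0.5500 − (-0.0220)·(0.5500 − 0.5000) / (-0.0220 − 0.0826)
   = 0.5500 − (-0.001100)/(-0.104600) = 0.539484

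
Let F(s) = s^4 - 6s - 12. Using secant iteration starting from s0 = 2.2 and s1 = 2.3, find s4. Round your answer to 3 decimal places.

F(2.2) = -1.77440, F(2.3) = 2.18410
s2 = 2.30000 − 2.18410·(2.30000 − 2.20000) / (2.18410 − (-1.77440)) = 2.30000 − (0.21841)/(3.95850) = 2.24483
F(2.24483) = -0.07502
s3 = 2.24483 − (-0.07502)·(2.24483 − 2.30000) / (-0.07502 − 2.18410) = 2.24483 − (0.00414)/(-2.25912) = 2.24666
F(2.24666) = -0.00301
s4 = 2.24666 − (-0.00301)·(2.24666 − 2.24483) / (-0.00301 − (-0.07502)) = 2.24666 − (-0.00001)/(0.07201) = 2.24673

2.247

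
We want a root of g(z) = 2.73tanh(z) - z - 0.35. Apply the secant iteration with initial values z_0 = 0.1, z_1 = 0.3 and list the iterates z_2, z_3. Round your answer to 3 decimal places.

g(0.1) = -0.17791, g(0.3) = 0.14528
z_2 = 0.30000 − 0.14528·(0.30000 − 0.10000) / (0.14528 − (-0.17791)) = 0.30000 − (0.02906)/(0.32319) = 0.21009
g(0.21009) = 0.00517
z_3 = 0.21009 − 0.00517·(0.21009 − 0.30000) / (0.00517 − 0.14528) = 0.21009 − (-0.00046)/(-0.14011) = 0.20678

0.210, 0.207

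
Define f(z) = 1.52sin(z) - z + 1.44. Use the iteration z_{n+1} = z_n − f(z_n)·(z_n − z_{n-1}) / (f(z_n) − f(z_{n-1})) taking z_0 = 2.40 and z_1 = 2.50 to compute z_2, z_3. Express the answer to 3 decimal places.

2.431, 2.431

f(2.40) = 0.06670, f(2.50) = -0.15032
z_2 = 2.50000 − (-0.15032)·(2.50000 − 2.40000) / (-0.15032 − 0.06670) = 2.50000 − (-0.01503)/(-0.21703) = 2.43074
f(2.43074) = 0.00104
z_3 = 2.43074 − 0.00104·(2.43074 − 2.50000) / (0.00104 − (-0.15032)) = 2.43074 − (-0.00007)/(0.15136) = 2.43121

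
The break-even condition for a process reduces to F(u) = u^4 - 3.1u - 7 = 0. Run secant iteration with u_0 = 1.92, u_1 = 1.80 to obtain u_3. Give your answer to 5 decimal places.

1.89433

F(1.92) = 0.6375450, F(1.80) = -2.0824000
u_2 = 1.8000000 − (-2.0824000)·(1.8000000 − 1.9200000) / (-2.0824000 − 0.6375450) = 1.8000000 − (0.2498880)/(-2.7199450) = 1.8918724
F(1.8918724) = -0.0542654
u_3 = 1.8918724 − (-0.0542654)·(1.8918724 − 1.8000000) / (-0.0542654 − (-2.0824000)) = 1.8918724 − (-0.0049855)/(2.0281346) = 1.8943306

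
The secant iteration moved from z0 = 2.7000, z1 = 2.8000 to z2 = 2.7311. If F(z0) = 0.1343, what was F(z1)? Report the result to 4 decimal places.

-0.2975

The secant line through (2.7000, 0.1343) and (2.8000, F(z1)) crosses zero at z2 = 2.7311.
So (2.7000, 0.1343), (2.8000, F(z1)), (2.7311, 0) are collinear:
F(z1) = 0.1343 · (2.8000 − 2.7311) / (2.7000 − 2.7311) = 0.1343 · (0.068900)/(-0.031100) = -0.297533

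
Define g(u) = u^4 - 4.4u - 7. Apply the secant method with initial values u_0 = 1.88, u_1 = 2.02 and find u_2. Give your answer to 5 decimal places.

1.98989

g(1.88) = -2.7800166, g(2.02) = 0.7616642
u_2 = 2.0200000 − 0.7616642·(2.0200000 − 1.8800000) / (0.7616642 − (-2.7800166)) = 2.0200000 − (0.1066330)/(3.5416808) = 1.9898920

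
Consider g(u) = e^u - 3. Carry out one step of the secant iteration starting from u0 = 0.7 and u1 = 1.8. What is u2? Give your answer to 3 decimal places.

g(0.7) = -0.98625, g(1.8) = 3.04965
u2 = 1.80000 − 3.04965·(1.80000 − 0.70000) / (3.04965 − (-0.98625)) = 1.80000 − (3.35461)/(4.03589) = 0.96881

0.969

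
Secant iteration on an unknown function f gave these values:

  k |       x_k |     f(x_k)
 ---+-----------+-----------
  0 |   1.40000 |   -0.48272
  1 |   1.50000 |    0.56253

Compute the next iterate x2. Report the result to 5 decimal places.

1.44618

x2 = 1.50000 − 0.56253·(1.50000 − 1.40000) / (0.56253 − (-0.48272))
   = 1.50000 − (0.0562530)/(1.0452500) = 1.4461823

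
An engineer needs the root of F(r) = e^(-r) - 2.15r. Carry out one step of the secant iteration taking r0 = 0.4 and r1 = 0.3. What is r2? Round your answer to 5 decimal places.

0.33356

F(0.4) = -0.1896800, F(0.3) = 0.0958182
r2 = 0.3000000 − 0.0958182·(0.3000000 − 0.4000000) / (0.0958182 − (-0.1896800)) = 0.3000000 − (-0.0095818)/(0.2854982) = 0.3335618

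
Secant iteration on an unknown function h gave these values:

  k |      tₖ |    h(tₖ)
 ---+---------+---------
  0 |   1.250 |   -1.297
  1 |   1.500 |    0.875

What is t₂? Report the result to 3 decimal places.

t₂ = 1.500 − 0.875·(1.500 − 1.250) / (0.875 − (-1.297))
   = 1.500 − (0.21875)/(2.17200) = 1.39929

1.399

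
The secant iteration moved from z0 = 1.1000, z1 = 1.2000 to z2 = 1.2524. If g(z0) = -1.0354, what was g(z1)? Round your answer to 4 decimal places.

-0.3560

The secant line through (1.1000, -1.0354) and (1.2000, g(z1)) crosses zero at z2 = 1.2524.
So (1.1000, -1.0354), (1.2000, g(z1)), (1.2524, 0) are collinear:
g(z1) = -1.0354 · (1.2000 − 1.2524) / (1.1000 − 1.2524) = -1.0354 · (-0.052400)/(-0.152400) = -0.356004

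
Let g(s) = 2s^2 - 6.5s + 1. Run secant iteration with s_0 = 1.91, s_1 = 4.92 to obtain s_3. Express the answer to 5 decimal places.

2.82232

g(1.91) = -4.1188000, g(4.92) = 17.4328000
s_2 = 4.9200000 − 17.4328000·(4.9200000 − 1.9100000) / (17.4328000 − (-4.1188000)) = 4.9200000 − (52.4727280)/(21.5516000) = 2.4852514
g(2.4852514) = -2.8011851
s_3 = 2.4852514 − (-2.8011851)·(2.4852514 − 4.9200000) / (-2.8011851 − 17.4328000) = 2.4852514 − (6.8201814)/(-20.2339851) = 2.8223171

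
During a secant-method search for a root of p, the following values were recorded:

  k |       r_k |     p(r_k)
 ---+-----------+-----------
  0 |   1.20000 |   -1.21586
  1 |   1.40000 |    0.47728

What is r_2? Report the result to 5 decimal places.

r_2 = 1.40000 − 0.47728·(1.40000 − 1.20000) / (0.47728 − (-1.21586))
   = 1.40000 − (0.0954560)/(1.6931400) = 1.3436219

1.34362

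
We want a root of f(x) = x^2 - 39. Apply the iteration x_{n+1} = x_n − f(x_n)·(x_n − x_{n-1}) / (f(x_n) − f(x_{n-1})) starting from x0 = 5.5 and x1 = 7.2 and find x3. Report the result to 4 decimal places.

6.2410

f(5.5) = -8.750000, f(7.2) = 12.840000
x2 = 7.200000 − 12.840000·(7.200000 − 5.500000) / (12.840000 − (-8.750000)) = 7.200000 − (21.828000)/(21.590000) = 6.188976
f(6.188976) = -0.696571
x3 = 6.188976 − (-0.696571)·(6.188976 − 7.200000) / (-0.696571 − 12.840000) = 6.188976 − (0.704250)/(-13.536571) = 6.241002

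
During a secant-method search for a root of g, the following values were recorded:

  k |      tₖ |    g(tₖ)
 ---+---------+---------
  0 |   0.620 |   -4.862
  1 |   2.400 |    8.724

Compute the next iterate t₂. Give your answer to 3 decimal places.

1.257

t₂ = 2.400 − 8.724·(2.400 − 0.620) / (8.724 − (-4.862))
   = 2.400 − (15.52872)/(13.58600) = 1.25701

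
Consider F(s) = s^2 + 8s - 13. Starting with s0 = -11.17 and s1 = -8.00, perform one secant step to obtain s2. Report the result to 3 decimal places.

-9.164

F(-11.17) = 22.40890, F(-8.00) = -13.00000
s2 = -8.00000 − (-13.00000)·(-8.00000 − (-11.17000)) / (-13.00000 − 22.40890) = -8.00000 − (-41.21000)/(-35.40890) = -9.16383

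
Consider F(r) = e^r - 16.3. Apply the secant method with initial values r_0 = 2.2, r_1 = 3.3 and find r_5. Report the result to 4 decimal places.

2.7911

F(2.2) = -7.274987, F(3.3) = 10.812639
r_2 = 3.300000 − 10.812639·(3.300000 − 2.200000) / (10.812639 − (-7.274987)) = 3.300000 − (11.893903)/(18.087625) = 2.642429
F(2.642429) = -2.252721
r_3 = 2.642429 − (-2.252721)·(2.642429 − 3.300000) / (-2.252721 − 10.812639) = 2.642429 − (1.481324)/(-13.065360) = 2.755807
F(2.755807) = -0.566271
r_4 = 2.755807 − (-0.566271)·(2.755807 − 2.642429) / (-0.566271 − (-2.252721)) = 2.755807 − (-0.064203)/(1.686450) = 2.793876
F(2.793876) = 0.044255
r_5 = 2.793876 − 0.044255·(2.793876 − 2.755807) / (0.044255 − (-0.566271)) = 2.793876 − (0.001685)/(0.610527) = 2.791117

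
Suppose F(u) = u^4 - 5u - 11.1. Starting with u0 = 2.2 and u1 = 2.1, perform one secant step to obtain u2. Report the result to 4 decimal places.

2.1619

F(2.2) = 1.325600, F(2.1) = -2.151900
u2 = 2.100000 − (-2.151900)·(2.100000 − 2.200000) / (-2.151900 − 1.325600) = 2.100000 − (0.215190)/(-3.477500) = 2.161881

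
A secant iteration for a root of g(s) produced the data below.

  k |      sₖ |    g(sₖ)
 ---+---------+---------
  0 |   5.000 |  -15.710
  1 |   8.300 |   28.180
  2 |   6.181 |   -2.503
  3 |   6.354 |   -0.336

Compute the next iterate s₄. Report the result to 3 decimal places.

s₄ = 6.354 − (-0.336)·(6.354 − 6.181) / (-0.336 − (-2.503))
   = 6.354 − (-0.05813)/(2.16700) = 6.38082

6.381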